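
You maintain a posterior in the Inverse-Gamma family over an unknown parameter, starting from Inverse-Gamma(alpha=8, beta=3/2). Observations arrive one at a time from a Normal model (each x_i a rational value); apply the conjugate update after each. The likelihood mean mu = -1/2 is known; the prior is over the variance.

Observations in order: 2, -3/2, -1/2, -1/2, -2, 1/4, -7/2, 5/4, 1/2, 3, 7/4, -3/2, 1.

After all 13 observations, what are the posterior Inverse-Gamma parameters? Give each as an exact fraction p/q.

obs 1: x=2 → posterior Inverse-Gamma(17/2, 37/8)
obs 2: x=-3/2 → posterior Inverse-Gamma(9, 41/8)
obs 3: x=-1/2 → posterior Inverse-Gamma(19/2, 41/8)
obs 4: x=-1/2 → posterior Inverse-Gamma(10, 41/8)
obs 5: x=-2 → posterior Inverse-Gamma(21/2, 25/4)
obs 6: x=1/4 → posterior Inverse-Gamma(11, 209/32)
obs 7: x=-7/2 → posterior Inverse-Gamma(23/2, 353/32)
obs 8: x=5/4 → posterior Inverse-Gamma(12, 201/16)
obs 9: x=1/2 → posterior Inverse-Gamma(25/2, 209/16)
obs 10: x=3 → posterior Inverse-Gamma(13, 307/16)
obs 11: x=7/4 → posterior Inverse-Gamma(27/2, 695/32)
obs 12: x=-3/2 → posterior Inverse-Gamma(14, 711/32)
obs 13: x=1 → posterior Inverse-Gamma(29/2, 747/32)

alpha=29/2, beta=747/32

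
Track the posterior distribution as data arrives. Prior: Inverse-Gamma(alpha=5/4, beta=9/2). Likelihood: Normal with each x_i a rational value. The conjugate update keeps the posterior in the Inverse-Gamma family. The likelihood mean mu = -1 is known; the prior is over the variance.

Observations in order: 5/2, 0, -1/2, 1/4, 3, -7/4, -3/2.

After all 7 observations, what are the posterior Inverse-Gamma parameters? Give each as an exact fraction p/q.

alpha=19/4, beta=327/16

obs 1: x=5/2 → posterior Inverse-Gamma(7/4, 85/8)
obs 2: x=0 → posterior Inverse-Gamma(9/4, 89/8)
obs 3: x=-1/2 → posterior Inverse-Gamma(11/4, 45/4)
obs 4: x=1/4 → posterior Inverse-Gamma(13/4, 385/32)
obs 5: x=3 → posterior Inverse-Gamma(15/4, 641/32)
obs 6: x=-7/4 → posterior Inverse-Gamma(17/4, 325/16)
obs 7: x=-3/2 → posterior Inverse-Gamma(19/4, 327/16)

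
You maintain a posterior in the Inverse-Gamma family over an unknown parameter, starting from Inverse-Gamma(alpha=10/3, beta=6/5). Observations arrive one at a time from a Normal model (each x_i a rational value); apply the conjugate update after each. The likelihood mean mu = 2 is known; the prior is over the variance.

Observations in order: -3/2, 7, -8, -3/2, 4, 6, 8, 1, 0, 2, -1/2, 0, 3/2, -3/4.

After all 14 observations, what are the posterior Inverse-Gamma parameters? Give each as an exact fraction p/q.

alpha=31/3, beta=18477/160

obs 1: x=-3/2 → posterior Inverse-Gamma(23/6, 293/40)
obs 2: x=7 → posterior Inverse-Gamma(13/3, 793/40)
obs 3: x=-8 → posterior Inverse-Gamma(29/6, 2793/40)
obs 4: x=-3/2 → posterior Inverse-Gamma(16/3, 1519/20)
obs 5: x=4 → posterior Inverse-Gamma(35/6, 1559/20)
obs 6: x=6 → posterior Inverse-Gamma(19/3, 1719/20)
obs 7: x=8 → posterior Inverse-Gamma(41/6, 2079/20)
obs 8: x=1 → posterior Inverse-Gamma(22/3, 2089/20)
obs 9: x=0 → posterior Inverse-Gamma(47/6, 2129/20)
obs 10: x=2 → posterior Inverse-Gamma(25/3, 2129/20)
obs 11: x=-1/2 → posterior Inverse-Gamma(53/6, 4383/40)
obs 12: x=0 → posterior Inverse-Gamma(28/3, 4463/40)
obs 13: x=3/2 → posterior Inverse-Gamma(59/6, 1117/10)
obs 14: x=-3/4 → posterior Inverse-Gamma(31/3, 18477/160)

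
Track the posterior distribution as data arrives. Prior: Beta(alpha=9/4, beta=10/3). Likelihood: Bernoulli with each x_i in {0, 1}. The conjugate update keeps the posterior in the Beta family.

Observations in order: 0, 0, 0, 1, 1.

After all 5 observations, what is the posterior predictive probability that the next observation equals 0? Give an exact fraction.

obs 1: x=0 → posterior Beta(9/4, 13/3)
obs 2: x=0 → posterior Beta(9/4, 16/3)
obs 3: x=0 → posterior Beta(9/4, 19/3)
obs 4: x=1 → posterior Beta(13/4, 19/3)
obs 5: x=1 → posterior Beta(17/4, 19/3)

76/127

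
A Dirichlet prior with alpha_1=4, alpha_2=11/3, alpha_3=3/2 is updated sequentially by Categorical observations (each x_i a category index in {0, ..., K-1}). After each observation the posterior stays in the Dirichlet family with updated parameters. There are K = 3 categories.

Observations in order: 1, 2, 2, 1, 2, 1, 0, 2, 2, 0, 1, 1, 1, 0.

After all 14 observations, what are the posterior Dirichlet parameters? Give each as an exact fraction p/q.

obs 1: x=1 → posterior Dirichlet(4, 14/3, 3/2)
obs 2: x=2 → posterior Dirichlet(4, 14/3, 5/2)
obs 3: x=2 → posterior Dirichlet(4, 14/3, 7/2)
obs 4: x=1 → posterior Dirichlet(4, 17/3, 7/2)
obs 5: x=2 → posterior Dirichlet(4, 17/3, 9/2)
obs 6: x=1 → posterior Dirichlet(4, 20/3, 9/2)
obs 7: x=0 → posterior Dirichlet(5, 20/3, 9/2)
obs 8: x=2 → posterior Dirichlet(5, 20/3, 11/2)
obs 9: x=2 → posterior Dirichlet(5, 20/3, 13/2)
obs 10: x=0 → posterior Dirichlet(6, 20/3, 13/2)
obs 11: x=1 → posterior Dirichlet(6, 23/3, 13/2)
obs 12: x=1 → posterior Dirichlet(6, 26/3, 13/2)
obs 13: x=1 → posterior Dirichlet(6, 29/3, 13/2)
obs 14: x=0 → posterior Dirichlet(7, 29/3, 13/2)

alpha_1=7, alpha_2=29/3, alpha_3=13/2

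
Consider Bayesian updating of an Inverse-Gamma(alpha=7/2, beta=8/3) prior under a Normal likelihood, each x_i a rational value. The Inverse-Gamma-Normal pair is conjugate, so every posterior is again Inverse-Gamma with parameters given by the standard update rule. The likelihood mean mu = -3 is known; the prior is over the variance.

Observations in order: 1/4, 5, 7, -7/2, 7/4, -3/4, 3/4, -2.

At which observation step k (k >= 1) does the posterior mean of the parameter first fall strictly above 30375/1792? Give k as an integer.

obs 1: x=1/4 → posterior Inverse-Gamma(4, 763/96)
obs 2: x=5 → posterior Inverse-Gamma(9/2, 3835/96)
obs 3: x=7 → posterior Inverse-Gamma(5, 8635/96)
obs 4: x=-7/2 → posterior Inverse-Gamma(11/2, 8647/96)
obs 5: x=7/4 → posterior Inverse-Gamma(6, 4865/48)
obs 6: x=-3/4 → posterior Inverse-Gamma(13/2, 9973/96)
obs 7: x=3/4 → posterior Inverse-Gamma(7, 1331/12)
obs 8: x=-2 → posterior Inverse-Gamma(15/2, 1337/12)

k = 3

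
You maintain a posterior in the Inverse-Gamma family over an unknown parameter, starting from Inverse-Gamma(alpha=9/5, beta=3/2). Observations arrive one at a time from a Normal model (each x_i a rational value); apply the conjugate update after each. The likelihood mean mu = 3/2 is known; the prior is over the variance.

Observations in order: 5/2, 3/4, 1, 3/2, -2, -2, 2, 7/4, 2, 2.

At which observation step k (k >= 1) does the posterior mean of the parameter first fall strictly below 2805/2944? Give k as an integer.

obs 1: x=5/2 → posterior Inverse-Gamma(23/10, 2)
obs 2: x=3/4 → posterior Inverse-Gamma(14/5, 73/32)
obs 3: x=1 → posterior Inverse-Gamma(33/10, 77/32)
obs 4: x=3/2 → posterior Inverse-Gamma(19/5, 77/32)
obs 5: x=-2 → posterior Inverse-Gamma(43/10, 273/32)
obs 6: x=-2 → posterior Inverse-Gamma(24/5, 469/32)
obs 7: x=2 → posterior Inverse-Gamma(53/10, 473/32)
obs 8: x=7/4 → posterior Inverse-Gamma(29/5, 237/16)
obs 9: x=2 → posterior Inverse-Gamma(63/10, 239/16)
obs 10: x=2 → posterior Inverse-Gamma(34/5, 241/16)

k = 4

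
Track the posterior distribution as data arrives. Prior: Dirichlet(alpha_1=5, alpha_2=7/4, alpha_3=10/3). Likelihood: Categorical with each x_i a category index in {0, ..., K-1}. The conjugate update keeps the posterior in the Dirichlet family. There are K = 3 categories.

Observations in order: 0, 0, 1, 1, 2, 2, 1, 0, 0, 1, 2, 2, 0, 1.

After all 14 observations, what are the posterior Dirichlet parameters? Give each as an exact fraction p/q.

obs 1: x=0 → posterior Dirichlet(6, 7/4, 10/3)
obs 2: x=0 → posterior Dirichlet(7, 7/4, 10/3)
obs 3: x=1 → posterior Dirichlet(7, 11/4, 10/3)
obs 4: x=1 → posterior Dirichlet(7, 15/4, 10/3)
obs 5: x=2 → posterior Dirichlet(7, 15/4, 13/3)
obs 6: x=2 → posterior Dirichlet(7, 15/4, 16/3)
obs 7: x=1 → posterior Dirichlet(7, 19/4, 16/3)
obs 8: x=0 → posterior Dirichlet(8, 19/4, 16/3)
obs 9: x=0 → posterior Dirichlet(9, 19/4, 16/3)
obs 10: x=1 → posterior Dirichlet(9, 23/4, 16/3)
obs 11: x=2 → posterior Dirichlet(9, 23/4, 19/3)
obs 12: x=2 → posterior Dirichlet(9, 23/4, 22/3)
obs 13: x=0 → posterior Dirichlet(10, 23/4, 22/3)
obs 14: x=1 → posterior Dirichlet(10, 27/4, 22/3)

alpha_1=10, alpha_2=27/4, alpha_3=22/3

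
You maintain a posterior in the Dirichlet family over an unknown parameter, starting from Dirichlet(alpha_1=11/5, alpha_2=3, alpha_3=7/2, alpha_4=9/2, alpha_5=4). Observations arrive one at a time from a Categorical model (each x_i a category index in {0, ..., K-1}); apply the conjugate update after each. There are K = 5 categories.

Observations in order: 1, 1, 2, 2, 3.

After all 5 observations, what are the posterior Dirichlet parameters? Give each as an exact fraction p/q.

alpha_1=11/5, alpha_2=5, alpha_3=11/2, alpha_4=11/2, alpha_5=4

obs 1: x=1 → posterior Dirichlet(11/5, 4, 7/2, 9/2, 4)
obs 2: x=1 → posterior Dirichlet(11/5, 5, 7/2, 9/2, 4)
obs 3: x=2 → posterior Dirichlet(11/5, 5, 9/2, 9/2, 4)
obs 4: x=2 → posterior Dirichlet(11/5, 5, 11/2, 9/2, 4)
obs 5: x=3 → posterior Dirichlet(11/5, 5, 11/2, 11/2, 4)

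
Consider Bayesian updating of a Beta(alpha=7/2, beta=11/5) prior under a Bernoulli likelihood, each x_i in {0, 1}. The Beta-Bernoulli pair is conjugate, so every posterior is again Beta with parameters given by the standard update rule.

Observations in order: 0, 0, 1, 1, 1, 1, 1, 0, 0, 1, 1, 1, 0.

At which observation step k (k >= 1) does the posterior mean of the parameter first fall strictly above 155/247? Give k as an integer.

k = 6

obs 1: x=0 → posterior Beta(7/2, 16/5)
obs 2: x=0 → posterior Beta(7/2, 21/5)
obs 3: x=1 → posterior Beta(9/2, 21/5)
obs 4: x=1 → posterior Beta(11/2, 21/5)
obs 5: x=1 → posterior Beta(13/2, 21/5)
obs 6: x=1 → posterior Beta(15/2, 21/5)
obs 7: x=1 → posterior Beta(17/2, 21/5)
obs 8: x=0 → posterior Beta(17/2, 26/5)
obs 9: x=0 → posterior Beta(17/2, 31/5)
obs 10: x=1 → posterior Beta(19/2, 31/5)
obs 11: x=1 → posterior Beta(21/2, 31/5)
obs 12: x=1 → posterior Beta(23/2, 31/5)
obs 13: x=0 → posterior Beta(23/2, 36/5)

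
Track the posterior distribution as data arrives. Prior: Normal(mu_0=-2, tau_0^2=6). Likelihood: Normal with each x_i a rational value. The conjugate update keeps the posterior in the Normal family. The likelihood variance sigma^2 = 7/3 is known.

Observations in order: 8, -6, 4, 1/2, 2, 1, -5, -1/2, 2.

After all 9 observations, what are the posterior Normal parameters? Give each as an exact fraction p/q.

mu_0=94/169, tau_0^2=42/169

obs 1: x=8 → posterior Normal(26/5, 42/25)
obs 2: x=-6 → posterior Normal(22/43, 42/43)
obs 3: x=4 → posterior Normal(94/61, 42/61)
obs 4: x=1/2 → posterior Normal(103/79, 42/79)
obs 5: x=2 → posterior Normal(139/97, 42/97)
obs 6: x=1 → posterior Normal(157/115, 42/115)
obs 7: x=-5 → posterior Normal(67/133, 6/19)
obs 8: x=-1/2 → posterior Normal(58/151, 42/151)
obs 9: x=2 → posterior Normal(94/169, 42/169)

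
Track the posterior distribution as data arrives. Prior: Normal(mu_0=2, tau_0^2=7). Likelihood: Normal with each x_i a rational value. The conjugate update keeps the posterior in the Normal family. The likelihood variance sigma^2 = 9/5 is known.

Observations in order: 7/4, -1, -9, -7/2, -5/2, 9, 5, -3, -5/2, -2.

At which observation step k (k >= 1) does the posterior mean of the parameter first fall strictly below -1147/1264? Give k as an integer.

k = 3

obs 1: x=7/4 → posterior Normal(317/176, 63/44)
obs 2: x=-1 → posterior Normal(177/316, 63/79)
obs 3: x=-9 → posterior Normal(-19/8, 21/38)
obs 4: x=-7/2 → posterior Normal(-1573/596, 63/149)
obs 5: x=-5/2 → posterior Normal(-1923/736, 63/184)
obs 6: x=9 → posterior Normal(-221/292, 21/73)
obs 7: x=5 → posterior Normal(37/1016, 63/254)
obs 8: x=-3 → posterior Normal(-383/1156, 63/289)
obs 9: x=-5/2 → posterior Normal(-733/1296, 7/36)
obs 10: x=-2 → posterior Normal(-1013/1436, 63/359)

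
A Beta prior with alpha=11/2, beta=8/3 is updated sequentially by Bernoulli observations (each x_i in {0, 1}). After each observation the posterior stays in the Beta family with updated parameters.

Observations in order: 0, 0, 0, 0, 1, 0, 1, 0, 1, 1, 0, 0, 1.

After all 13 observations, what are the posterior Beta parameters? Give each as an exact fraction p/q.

obs 1: x=0 → posterior Beta(11/2, 11/3)
obs 2: x=0 → posterior Beta(11/2, 14/3)
obs 3: x=0 → posterior Beta(11/2, 17/3)
obs 4: x=0 → posterior Beta(11/2, 20/3)
obs 5: x=1 → posterior Beta(13/2, 20/3)
obs 6: x=0 → posterior Beta(13/2, 23/3)
obs 7: x=1 → posterior Beta(15/2, 23/3)
obs 8: x=0 → posterior Beta(15/2, 26/3)
obs 9: x=1 → posterior Beta(17/2, 26/3)
obs 10: x=1 → posterior Beta(19/2, 26/3)
obs 11: x=0 → posterior Beta(19/2, 29/3)
obs 12: x=0 → posterior Beta(19/2, 32/3)
obs 13: x=1 → posterior Beta(21/2, 32/3)

alpha=21/2, beta=32/3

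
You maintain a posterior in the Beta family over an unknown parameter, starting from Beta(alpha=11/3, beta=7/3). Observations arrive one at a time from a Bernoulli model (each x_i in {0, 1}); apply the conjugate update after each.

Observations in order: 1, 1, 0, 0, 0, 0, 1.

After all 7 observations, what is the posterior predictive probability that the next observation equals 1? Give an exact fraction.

obs 1: x=1 → posterior Beta(14/3, 7/3)
obs 2: x=1 → posterior Beta(17/3, 7/3)
obs 3: x=0 → posterior Beta(17/3, 10/3)
obs 4: x=0 → posterior Beta(17/3, 13/3)
obs 5: x=0 → posterior Beta(17/3, 16/3)
obs 6: x=0 → posterior Beta(17/3, 19/3)
obs 7: x=1 → posterior Beta(20/3, 19/3)

20/39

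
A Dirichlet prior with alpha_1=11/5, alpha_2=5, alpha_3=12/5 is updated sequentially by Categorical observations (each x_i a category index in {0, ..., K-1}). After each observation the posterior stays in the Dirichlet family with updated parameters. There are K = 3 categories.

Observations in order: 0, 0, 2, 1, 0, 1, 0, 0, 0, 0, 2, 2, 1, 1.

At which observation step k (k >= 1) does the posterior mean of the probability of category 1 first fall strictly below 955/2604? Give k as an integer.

k = 10

obs 1: x=0 → posterior Dirichlet(16/5, 5, 12/5)
obs 2: x=0 → posterior Dirichlet(21/5, 5, 12/5)
obs 3: x=2 → posterior Dirichlet(21/5, 5, 17/5)
obs 4: x=1 → posterior Dirichlet(21/5, 6, 17/5)
obs 5: x=0 → posterior Dirichlet(26/5, 6, 17/5)
obs 6: x=1 → posterior Dirichlet(26/5, 7, 17/5)
obs 7: x=0 → posterior Dirichlet(31/5, 7, 17/5)
obs 8: x=0 → posterior Dirichlet(36/5, 7, 17/5)
obs 9: x=0 → posterior Dirichlet(41/5, 7, 17/5)
obs 10: x=0 → posterior Dirichlet(46/5, 7, 17/5)
obs 11: x=2 → posterior Dirichlet(46/5, 7, 22/5)
obs 12: x=2 → posterior Dirichlet(46/5, 7, 27/5)
obs 13: x=1 → posterior Dirichlet(46/5, 8, 27/5)
obs 14: x=1 → posterior Dirichlet(46/5, 9, 27/5)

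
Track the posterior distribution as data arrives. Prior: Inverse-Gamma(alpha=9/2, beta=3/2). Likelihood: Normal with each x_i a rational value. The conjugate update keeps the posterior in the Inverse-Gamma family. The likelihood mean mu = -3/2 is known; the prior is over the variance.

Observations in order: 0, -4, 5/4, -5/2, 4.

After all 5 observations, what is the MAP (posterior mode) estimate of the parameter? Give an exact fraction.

805/256

obs 1: x=0 → posterior Inverse-Gamma(5, 21/8)
obs 2: x=-4 → posterior Inverse-Gamma(11/2, 23/4)
obs 3: x=5/4 → posterior Inverse-Gamma(6, 305/32)
obs 4: x=-5/2 → posterior Inverse-Gamma(13/2, 321/32)
obs 5: x=4 → posterior Inverse-Gamma(7, 805/32)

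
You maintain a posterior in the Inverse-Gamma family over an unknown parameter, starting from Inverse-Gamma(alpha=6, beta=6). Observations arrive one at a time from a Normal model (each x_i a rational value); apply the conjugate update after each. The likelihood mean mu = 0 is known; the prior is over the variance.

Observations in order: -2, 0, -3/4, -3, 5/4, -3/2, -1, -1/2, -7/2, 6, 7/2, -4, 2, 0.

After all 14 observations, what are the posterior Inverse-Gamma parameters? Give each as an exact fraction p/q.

obs 1: x=-2 → posterior Inverse-Gamma(13/2, 8)
obs 2: x=0 → posterior Inverse-Gamma(7, 8)
obs 3: x=-3/4 → posterior Inverse-Gamma(15/2, 265/32)
obs 4: x=-3 → posterior Inverse-Gamma(8, 409/32)
obs 5: x=5/4 → posterior Inverse-Gamma(17/2, 217/16)
obs 6: x=-3/2 → posterior Inverse-Gamma(9, 235/16)
obs 7: x=-1 → posterior Inverse-Gamma(19/2, 243/16)
obs 8: x=-1/2 → posterior Inverse-Gamma(10, 245/16)
obs 9: x=-7/2 → posterior Inverse-Gamma(21/2, 343/16)
obs 10: x=6 → posterior Inverse-Gamma(11, 631/16)
obs 11: x=7/2 → posterior Inverse-Gamma(23/2, 729/16)
obs 12: x=-4 → posterior Inverse-Gamma(12, 857/16)
obs 13: x=2 → posterior Inverse-Gamma(25/2, 889/16)
obs 14: x=0 → posterior Inverse-Gamma(13, 889/16)

alpha=13, beta=889/16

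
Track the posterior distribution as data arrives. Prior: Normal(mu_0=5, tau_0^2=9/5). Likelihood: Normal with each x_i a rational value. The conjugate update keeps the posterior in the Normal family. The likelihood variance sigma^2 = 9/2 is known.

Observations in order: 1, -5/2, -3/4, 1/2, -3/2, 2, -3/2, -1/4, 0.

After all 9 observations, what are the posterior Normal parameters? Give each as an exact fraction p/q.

obs 1: x=1 → posterior Normal(27/7, 9/7)
obs 2: x=-5/2 → posterior Normal(22/9, 1)
obs 3: x=-3/4 → posterior Normal(41/22, 9/11)
obs 4: x=1/2 → posterior Normal(43/26, 9/13)
obs 5: x=-3/2 → posterior Normal(37/30, 3/5)
obs 6: x=2 → posterior Normal(45/34, 9/17)
obs 7: x=-3/2 → posterior Normal(39/38, 9/19)
obs 8: x=-1/4 → posterior Normal(19/21, 3/7)
obs 9: x=0 → posterior Normal(19/23, 9/23)

mu_0=19/23, tau_0^2=9/23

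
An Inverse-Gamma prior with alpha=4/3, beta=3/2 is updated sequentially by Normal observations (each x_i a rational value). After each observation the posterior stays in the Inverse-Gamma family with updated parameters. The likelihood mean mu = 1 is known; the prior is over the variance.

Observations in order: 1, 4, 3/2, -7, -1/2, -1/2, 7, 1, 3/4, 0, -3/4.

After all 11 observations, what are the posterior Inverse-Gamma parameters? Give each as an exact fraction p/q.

obs 1: x=1 → posterior Inverse-Gamma(11/6, 3/2)
obs 2: x=4 → posterior Inverse-Gamma(7/3, 6)
obs 3: x=3/2 → posterior Inverse-Gamma(17/6, 49/8)
obs 4: x=-7 → posterior Inverse-Gamma(10/3, 305/8)
obs 5: x=-1/2 → posterior Inverse-Gamma(23/6, 157/4)
obs 6: x=-1/2 → posterior Inverse-Gamma(13/3, 323/8)
obs 7: x=7 → posterior Inverse-Gamma(29/6, 467/8)
obs 8: x=1 → posterior Inverse-Gamma(16/3, 467/8)
obs 9: x=3/4 → posterior Inverse-Gamma(35/6, 1869/32)
obs 10: x=0 → posterior Inverse-Gamma(19/3, 1885/32)
obs 11: x=-3/4 → posterior Inverse-Gamma(41/6, 967/16)

alpha=41/6, beta=967/16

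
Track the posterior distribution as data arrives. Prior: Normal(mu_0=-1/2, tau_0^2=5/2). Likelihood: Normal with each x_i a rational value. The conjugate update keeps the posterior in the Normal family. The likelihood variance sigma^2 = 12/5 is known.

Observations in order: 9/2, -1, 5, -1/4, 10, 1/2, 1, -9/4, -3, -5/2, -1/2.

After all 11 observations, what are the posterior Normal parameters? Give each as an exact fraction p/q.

obs 1: x=9/2 → posterior Normal(201/98, 60/49)
obs 2: x=-1 → posterior Normal(151/148, 30/37)
obs 3: x=5 → posterior Normal(401/198, 20/33)
obs 4: x=-1/4 → posterior Normal(777/496, 15/31)
obs 5: x=10 → posterior Normal(1777/596, 60/149)
obs 6: x=1/2 → posterior Normal(21/8, 10/29)
obs 7: x=1 → posterior Normal(1927/796, 60/199)
obs 8: x=-9/4 → posterior Normal(851/448, 15/56)
obs 9: x=-3 → posterior Normal(701/498, 20/83)
obs 10: x=-5/2 → posterior Normal(144/137, 30/137)
obs 11: x=-1/2 → posterior Normal(551/598, 60/299)

mu_0=551/598, tau_0^2=60/299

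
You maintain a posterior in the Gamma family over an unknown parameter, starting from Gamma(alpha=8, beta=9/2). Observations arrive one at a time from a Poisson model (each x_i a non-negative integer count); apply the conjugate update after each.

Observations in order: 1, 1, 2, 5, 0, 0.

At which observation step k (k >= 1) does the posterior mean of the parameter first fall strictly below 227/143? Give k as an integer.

obs 1: x=1 → posterior Gamma(9, 11/2)
obs 2: x=1 → posterior Gamma(10, 13/2)
obs 3: x=2 → posterior Gamma(12, 15/2)
obs 4: x=5 → posterior Gamma(17, 17/2)
obs 5: x=0 → posterior Gamma(17, 19/2)
obs 6: x=0 → posterior Gamma(17, 21/2)

k = 2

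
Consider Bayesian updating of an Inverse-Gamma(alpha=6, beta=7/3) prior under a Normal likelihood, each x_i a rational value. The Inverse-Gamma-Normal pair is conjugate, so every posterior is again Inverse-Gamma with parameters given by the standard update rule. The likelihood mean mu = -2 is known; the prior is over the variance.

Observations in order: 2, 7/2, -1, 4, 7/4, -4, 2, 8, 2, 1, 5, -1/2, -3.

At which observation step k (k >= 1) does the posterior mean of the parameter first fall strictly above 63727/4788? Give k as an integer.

obs 1: x=2 → posterior Inverse-Gamma(13/2, 31/3)
obs 2: x=7/2 → posterior Inverse-Gamma(7, 611/24)
obs 3: x=-1 → posterior Inverse-Gamma(15/2, 623/24)
obs 4: x=4 → posterior Inverse-Gamma(8, 1055/24)
obs 5: x=7/4 → posterior Inverse-Gamma(17/2, 4895/96)
obs 6: x=-4 → posterior Inverse-Gamma(9, 5087/96)
obs 7: x=2 → posterior Inverse-Gamma(19/2, 5855/96)
obs 8: x=8 → posterior Inverse-Gamma(10, 10655/96)
obs 9: x=2 → posterior Inverse-Gamma(21/2, 11423/96)
obs 10: x=1 → posterior Inverse-Gamma(11, 11855/96)
obs 11: x=5 → posterior Inverse-Gamma(23/2, 14207/96)
obs 12: x=-1/2 → posterior Inverse-Gamma(12, 14315/96)
obs 13: x=-3 → posterior Inverse-Gamma(25/2, 14363/96)

k = 11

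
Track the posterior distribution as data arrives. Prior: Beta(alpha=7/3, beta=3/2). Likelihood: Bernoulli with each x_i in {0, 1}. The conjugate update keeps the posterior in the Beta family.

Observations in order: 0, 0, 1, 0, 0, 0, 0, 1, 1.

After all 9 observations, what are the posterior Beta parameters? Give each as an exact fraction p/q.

alpha=16/3, beta=15/2

obs 1: x=0 → posterior Beta(7/3, 5/2)
obs 2: x=0 → posterior Beta(7/3, 7/2)
obs 3: x=1 → posterior Beta(10/3, 7/2)
obs 4: x=0 → posterior Beta(10/3, 9/2)
obs 5: x=0 → posterior Beta(10/3, 11/2)
obs 6: x=0 → posterior Beta(10/3, 13/2)
obs 7: x=0 → posterior Beta(10/3, 15/2)
obs 8: x=1 → posterior Beta(13/3, 15/2)
obs 9: x=1 → posterior Beta(16/3, 15/2)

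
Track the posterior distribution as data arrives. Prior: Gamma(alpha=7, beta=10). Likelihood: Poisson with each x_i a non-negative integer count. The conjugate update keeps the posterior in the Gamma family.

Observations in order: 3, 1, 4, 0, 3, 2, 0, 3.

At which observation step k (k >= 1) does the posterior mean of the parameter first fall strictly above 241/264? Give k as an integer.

obs 1: x=3 → posterior Gamma(10, 11)
obs 2: x=1 → posterior Gamma(11, 12)
obs 3: x=4 → posterior Gamma(15, 13)
obs 4: x=0 → posterior Gamma(15, 14)
obs 5: x=3 → posterior Gamma(18, 15)
obs 6: x=2 → posterior Gamma(20, 16)
obs 7: x=0 → posterior Gamma(20, 17)
obs 8: x=3 → posterior Gamma(23, 18)

k = 2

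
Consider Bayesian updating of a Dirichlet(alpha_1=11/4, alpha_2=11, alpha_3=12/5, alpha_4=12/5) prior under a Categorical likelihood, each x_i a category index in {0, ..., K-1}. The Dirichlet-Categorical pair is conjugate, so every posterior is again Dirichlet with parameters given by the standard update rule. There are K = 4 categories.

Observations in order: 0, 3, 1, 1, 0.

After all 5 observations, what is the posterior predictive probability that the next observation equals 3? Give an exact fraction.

68/471

obs 1: x=0 → posterior Dirichlet(15/4, 11, 12/5, 12/5)
obs 2: x=3 → posterior Dirichlet(15/4, 11, 12/5, 17/5)
obs 3: x=1 → posterior Dirichlet(15/4, 12, 12/5, 17/5)
obs 4: x=1 → posterior Dirichlet(15/4, 13, 12/5, 17/5)
obs 5: x=0 → posterior Dirichlet(19/4, 13, 12/5, 17/5)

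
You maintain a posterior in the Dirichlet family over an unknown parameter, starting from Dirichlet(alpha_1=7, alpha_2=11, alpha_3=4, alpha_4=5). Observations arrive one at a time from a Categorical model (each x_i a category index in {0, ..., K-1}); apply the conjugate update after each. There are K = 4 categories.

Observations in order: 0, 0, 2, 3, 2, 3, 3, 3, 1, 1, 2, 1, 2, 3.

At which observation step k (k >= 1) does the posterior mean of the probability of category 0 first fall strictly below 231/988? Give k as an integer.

k = 12

obs 1: x=0 → posterior Dirichlet(8, 11, 4, 5)
obs 2: x=0 → posterior Dirichlet(9, 11, 4, 5)
obs 3: x=2 → posterior Dirichlet(9, 11, 5, 5)
obs 4: x=3 → posterior Dirichlet(9, 11, 5, 6)
obs 5: x=2 → posterior Dirichlet(9, 11, 6, 6)
obs 6: x=3 → posterior Dirichlet(9, 11, 6, 7)
obs 7: x=3 → posterior Dirichlet(9, 11, 6, 8)
obs 8: x=3 → posterior Dirichlet(9, 11, 6, 9)
obs 9: x=1 → posterior Dirichlet(9, 12, 6, 9)
obs 10: x=1 → posterior Dirichlet(9, 13, 6, 9)
obs 11: x=2 → posterior Dirichlet(9, 13, 7, 9)
obs 12: x=1 → posterior Dirichlet(9, 14, 7, 9)
obs 13: x=2 → posterior Dirichlet(9, 14, 8, 9)
obs 14: x=3 → posterior Dirichlet(9, 14, 8, 10)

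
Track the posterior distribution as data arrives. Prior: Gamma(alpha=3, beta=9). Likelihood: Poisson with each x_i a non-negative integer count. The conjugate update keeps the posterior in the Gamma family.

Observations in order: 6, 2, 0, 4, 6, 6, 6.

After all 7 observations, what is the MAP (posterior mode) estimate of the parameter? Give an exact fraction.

2

obs 1: x=6 → posterior Gamma(9, 10)
obs 2: x=2 → posterior Gamma(11, 11)
obs 3: x=0 → posterior Gamma(11, 12)
obs 4: x=4 → posterior Gamma(15, 13)
obs 5: x=6 → posterior Gamma(21, 14)
obs 6: x=6 → posterior Gamma(27, 15)
obs 7: x=6 → posterior Gamma(33, 16)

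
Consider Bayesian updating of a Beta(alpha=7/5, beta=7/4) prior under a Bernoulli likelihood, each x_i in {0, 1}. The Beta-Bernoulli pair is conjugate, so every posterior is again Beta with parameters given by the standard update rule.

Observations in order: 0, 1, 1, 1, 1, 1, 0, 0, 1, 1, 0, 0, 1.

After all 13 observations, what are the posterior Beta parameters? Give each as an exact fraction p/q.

obs 1: x=0 → posterior Beta(7/5, 11/4)
obs 2: x=1 → posterior Beta(12/5, 11/4)
obs 3: x=1 → posterior Beta(17/5, 11/4)
obs 4: x=1 → posterior Beta(22/5, 11/4)
obs 5: x=1 → posterior Beta(27/5, 11/4)
obs 6: x=1 → posterior Beta(32/5, 11/4)
obs 7: x=0 → posterior Beta(32/5, 15/4)
obs 8: x=0 → posterior Beta(32/5, 19/4)
obs 9: x=1 → posterior Beta(37/5, 19/4)
obs 10: x=1 → posterior Beta(42/5, 19/4)
obs 11: x=0 → posterior Beta(42/5, 23/4)
obs 12: x=0 → posterior Beta(42/5, 27/4)
obs 13: x=1 → posterior Beta(47/5, 27/4)

alpha=47/5, beta=27/4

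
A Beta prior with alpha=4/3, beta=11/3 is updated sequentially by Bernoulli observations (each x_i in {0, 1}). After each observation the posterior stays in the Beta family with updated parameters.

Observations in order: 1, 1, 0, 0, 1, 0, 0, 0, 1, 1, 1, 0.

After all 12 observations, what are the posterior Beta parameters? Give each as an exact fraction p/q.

alpha=22/3, beta=29/3

obs 1: x=1 → posterior Beta(7/3, 11/3)
obs 2: x=1 → posterior Beta(10/3, 11/3)
obs 3: x=0 → posterior Beta(10/3, 14/3)
obs 4: x=0 → posterior Beta(10/3, 17/3)
obs 5: x=1 → posterior Beta(13/3, 17/3)
obs 6: x=0 → posterior Beta(13/3, 20/3)
obs 7: x=0 → posterior Beta(13/3, 23/3)
obs 8: x=0 → posterior Beta(13/3, 26/3)
obs 9: x=1 → posterior Beta(16/3, 26/3)
obs 10: x=1 → posterior Beta(19/3, 26/3)
obs 11: x=1 → posterior Beta(22/3, 26/3)
obs 12: x=0 → posterior Beta(22/3, 29/3)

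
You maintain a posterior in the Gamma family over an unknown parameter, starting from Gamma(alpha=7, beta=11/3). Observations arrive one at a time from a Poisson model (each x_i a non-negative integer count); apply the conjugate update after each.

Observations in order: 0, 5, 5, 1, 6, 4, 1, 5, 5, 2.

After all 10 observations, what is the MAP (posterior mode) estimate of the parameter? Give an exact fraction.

120/41

obs 1: x=0 → posterior Gamma(7, 14/3)
obs 2: x=5 → posterior Gamma(12, 17/3)
obs 3: x=5 → posterior Gamma(17, 20/3)
obs 4: x=1 → posterior Gamma(18, 23/3)
obs 5: x=6 → posterior Gamma(24, 26/3)
obs 6: x=4 → posterior Gamma(28, 29/3)
obs 7: x=1 → posterior Gamma(29, 32/3)
obs 8: x=5 → posterior Gamma(34, 35/3)
obs 9: x=5 → posterior Gamma(39, 38/3)
obs 10: x=2 → posterior Gamma(41, 41/3)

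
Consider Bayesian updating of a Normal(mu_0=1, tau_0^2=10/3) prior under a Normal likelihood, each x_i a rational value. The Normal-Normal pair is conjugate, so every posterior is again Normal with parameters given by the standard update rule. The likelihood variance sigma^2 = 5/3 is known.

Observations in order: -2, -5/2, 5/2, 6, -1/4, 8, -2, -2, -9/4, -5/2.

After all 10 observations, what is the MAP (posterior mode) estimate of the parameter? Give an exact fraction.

1/3

obs 1: x=-2 → posterior Normal(-1, 10/9)
obs 2: x=-5/2 → posterior Normal(-8/5, 2/3)
obs 3: x=5/2 → posterior Normal(-3/7, 10/21)
obs 4: x=6 → posterior Normal(1, 10/27)
obs 5: x=-1/4 → posterior Normal(17/22, 10/33)
obs 6: x=8 → posterior Normal(49/26, 10/39)
obs 7: x=-2 → posterior Normal(41/30, 2/9)
obs 8: x=-2 → posterior Normal(33/34, 10/51)
obs 9: x=-9/4 → posterior Normal(12/19, 10/57)
obs 10: x=-5/2 → posterior Normal(1/3, 10/63)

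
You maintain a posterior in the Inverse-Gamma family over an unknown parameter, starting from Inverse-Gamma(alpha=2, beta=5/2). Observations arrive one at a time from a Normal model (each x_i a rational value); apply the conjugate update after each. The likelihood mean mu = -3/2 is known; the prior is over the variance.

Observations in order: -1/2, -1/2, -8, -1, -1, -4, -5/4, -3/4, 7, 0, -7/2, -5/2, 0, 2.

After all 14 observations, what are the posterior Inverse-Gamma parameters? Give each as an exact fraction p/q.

obs 1: x=-1/2 → posterior Inverse-Gamma(5/2, 3)
obs 2: x=-1/2 → posterior Inverse-Gamma(3, 7/2)
obs 3: x=-8 → posterior Inverse-Gamma(7/2, 197/8)
obs 4: x=-1 → posterior Inverse-Gamma(4, 99/4)
obs 5: x=-1 → posterior Inverse-Gamma(9/2, 199/8)
obs 6: x=-4 → posterior Inverse-Gamma(5, 28)
obs 7: x=-5/4 → posterior Inverse-Gamma(11/2, 897/32)
obs 8: x=-3/4 → posterior Inverse-Gamma(6, 453/16)
obs 9: x=7 → posterior Inverse-Gamma(13/2, 1031/16)
obs 10: x=0 → posterior Inverse-Gamma(7, 1049/16)
obs 11: x=-7/2 → posterior Inverse-Gamma(15/2, 1081/16)
obs 12: x=-5/2 → posterior Inverse-Gamma(8, 1089/16)
obs 13: x=0 → posterior Inverse-Gamma(17/2, 1107/16)
obs 14: x=2 → posterior Inverse-Gamma(9, 1205/16)

alpha=9, beta=1205/16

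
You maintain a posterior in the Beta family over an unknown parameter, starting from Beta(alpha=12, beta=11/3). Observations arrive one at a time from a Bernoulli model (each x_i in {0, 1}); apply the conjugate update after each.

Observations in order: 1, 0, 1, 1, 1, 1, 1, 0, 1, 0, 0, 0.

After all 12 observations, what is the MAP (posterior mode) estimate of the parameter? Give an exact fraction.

obs 1: x=1 → posterior Beta(13, 11/3)
obs 2: x=0 → posterior Beta(13, 14/3)
obs 3: x=1 → posterior Beta(14, 14/3)
obs 4: x=1 → posterior Beta(15, 14/3)
obs 5: x=1 → posterior Beta(16, 14/3)
obs 6: x=1 → posterior Beta(17, 14/3)
obs 7: x=1 → posterior Beta(18, 14/3)
obs 8: x=0 → posterior Beta(18, 17/3)
obs 9: x=1 → posterior Beta(19, 17/3)
obs 10: x=0 → posterior Beta(19, 20/3)
obs 11: x=0 → posterior Beta(19, 23/3)
obs 12: x=0 → posterior Beta(19, 26/3)

54/77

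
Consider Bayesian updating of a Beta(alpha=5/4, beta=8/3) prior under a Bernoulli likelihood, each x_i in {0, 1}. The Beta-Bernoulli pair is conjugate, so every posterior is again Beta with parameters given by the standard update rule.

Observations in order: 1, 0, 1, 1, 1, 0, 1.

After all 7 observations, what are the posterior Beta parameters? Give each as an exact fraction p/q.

alpha=25/4, beta=14/3

obs 1: x=1 → posterior Beta(9/4, 8/3)
obs 2: x=0 → posterior Beta(9/4, 11/3)
obs 3: x=1 → posterior Beta(13/4, 11/3)
obs 4: x=1 → posterior Beta(17/4, 11/3)
obs 5: x=1 → posterior Beta(21/4, 11/3)
obs 6: x=0 → posterior Beta(21/4, 14/3)
obs 7: x=1 → posterior Beta(25/4, 14/3)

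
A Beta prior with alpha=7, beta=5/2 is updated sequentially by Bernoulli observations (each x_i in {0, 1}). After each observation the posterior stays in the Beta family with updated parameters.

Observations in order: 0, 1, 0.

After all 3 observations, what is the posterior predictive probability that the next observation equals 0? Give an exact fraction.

9/25

obs 1: x=0 → posterior Beta(7, 7/2)
obs 2: x=1 → posterior Beta(8, 7/2)
obs 3: x=0 → posterior Beta(8, 9/2)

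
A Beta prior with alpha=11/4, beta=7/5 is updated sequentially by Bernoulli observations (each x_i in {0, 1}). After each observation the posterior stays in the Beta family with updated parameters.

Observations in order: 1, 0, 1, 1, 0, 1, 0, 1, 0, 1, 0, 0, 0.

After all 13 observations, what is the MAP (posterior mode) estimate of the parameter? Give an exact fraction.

155/303

obs 1: x=1 → posterior Beta(15/4, 7/5)
obs 2: x=0 → posterior Beta(15/4, 12/5)
obs 3: x=1 → posterior Beta(19/4, 12/5)
obs 4: x=1 → posterior Beta(23/4, 12/5)
obs 5: x=0 → posterior Beta(23/4, 17/5)
obs 6: x=1 → posterior Beta(27/4, 17/5)
obs 7: x=0 → posterior Beta(27/4, 22/5)
obs 8: x=1 → posterior Beta(31/4, 22/5)
obs 9: x=0 → posterior Beta(31/4, 27/5)
obs 10: x=1 → posterior Beta(35/4, 27/5)
obs 11: x=0 → posterior Beta(35/4, 32/5)
obs 12: x=0 → posterior Beta(35/4, 37/5)
obs 13: x=0 → posterior Beta(35/4, 42/5)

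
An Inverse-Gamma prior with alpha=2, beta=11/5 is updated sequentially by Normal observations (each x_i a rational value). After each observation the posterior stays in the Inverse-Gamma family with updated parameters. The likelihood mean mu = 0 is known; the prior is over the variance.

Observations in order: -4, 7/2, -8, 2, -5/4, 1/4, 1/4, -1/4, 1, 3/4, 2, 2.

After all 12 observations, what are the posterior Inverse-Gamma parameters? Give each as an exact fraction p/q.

alpha=8, beta=8957/160

obs 1: x=-4 → posterior Inverse-Gamma(5/2, 51/5)
obs 2: x=7/2 → posterior Inverse-Gamma(3, 653/40)
obs 3: x=-8 → posterior Inverse-Gamma(7/2, 1933/40)
obs 4: x=2 → posterior Inverse-Gamma(4, 2013/40)
obs 5: x=-5/4 → posterior Inverse-Gamma(9/2, 8177/160)
obs 6: x=1/4 → posterior Inverse-Gamma(5, 4091/80)
obs 7: x=1/4 → posterior Inverse-Gamma(11/2, 8187/160)
obs 8: x=-1/4 → posterior Inverse-Gamma(6, 256/5)
obs 9: x=1 → posterior Inverse-Gamma(13/2, 517/10)
obs 10: x=3/4 → posterior Inverse-Gamma(7, 8317/160)
obs 11: x=2 → posterior Inverse-Gamma(15/2, 8637/160)
obs 12: x=2 → posterior Inverse-Gamma(8, 8957/160)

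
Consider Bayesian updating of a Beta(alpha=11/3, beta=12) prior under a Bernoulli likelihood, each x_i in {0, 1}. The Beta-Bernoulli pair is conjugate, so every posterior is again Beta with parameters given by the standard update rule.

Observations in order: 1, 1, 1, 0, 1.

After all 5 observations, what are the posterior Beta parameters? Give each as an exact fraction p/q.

obs 1: x=1 → posterior Beta(14/3, 12)
obs 2: x=1 → posterior Beta(17/3, 12)
obs 3: x=1 → posterior Beta(20/3, 12)
obs 4: x=0 → posterior Beta(20/3, 13)
obs 5: x=1 → posterior Beta(23/3, 13)

alpha=23/3, beta=13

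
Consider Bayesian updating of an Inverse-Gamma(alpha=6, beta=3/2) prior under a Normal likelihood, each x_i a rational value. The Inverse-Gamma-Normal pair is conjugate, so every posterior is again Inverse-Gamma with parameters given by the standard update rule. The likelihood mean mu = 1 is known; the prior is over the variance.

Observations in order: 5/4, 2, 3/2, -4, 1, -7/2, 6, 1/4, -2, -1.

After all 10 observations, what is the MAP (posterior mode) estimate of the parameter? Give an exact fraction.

obs 1: x=5/4 → posterior Inverse-Gamma(13/2, 49/32)
obs 2: x=2 → posterior Inverse-Gamma(7, 65/32)
obs 3: x=3/2 → posterior Inverse-Gamma(15/2, 69/32)
obs 4: x=-4 → posterior Inverse-Gamma(8, 469/32)
obs 5: x=1 → posterior Inverse-Gamma(17/2, 469/32)
obs 6: x=-7/2 → posterior Inverse-Gamma(9, 793/32)
obs 7: x=6 → posterior Inverse-Gamma(19/2, 1193/32)
obs 8: x=1/4 → posterior Inverse-Gamma(10, 601/16)
obs 9: x=-2 → posterior Inverse-Gamma(21/2, 673/16)
obs 10: x=-1 → posterior Inverse-Gamma(11, 705/16)

235/64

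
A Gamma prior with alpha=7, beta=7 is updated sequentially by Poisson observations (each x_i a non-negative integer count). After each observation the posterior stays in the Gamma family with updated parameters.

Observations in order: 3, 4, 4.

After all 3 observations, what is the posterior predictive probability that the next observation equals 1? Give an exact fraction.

obs 1: x=3 → posterior Gamma(10, 8)
obs 2: x=4 → posterior Gamma(14, 9)
obs 3: x=4 → posterior Gamma(18, 10)

18000000000000000000/61159090448414546291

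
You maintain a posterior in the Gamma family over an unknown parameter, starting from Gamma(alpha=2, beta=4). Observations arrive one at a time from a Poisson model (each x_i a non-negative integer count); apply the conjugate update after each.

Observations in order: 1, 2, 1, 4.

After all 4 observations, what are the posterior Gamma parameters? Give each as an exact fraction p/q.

obs 1: x=1 → posterior Gamma(3, 5)
obs 2: x=2 → posterior Gamma(5, 6)
obs 3: x=1 → posterior Gamma(6, 7)
obs 4: x=4 → posterior Gamma(10, 8)

alpha=10, beta=8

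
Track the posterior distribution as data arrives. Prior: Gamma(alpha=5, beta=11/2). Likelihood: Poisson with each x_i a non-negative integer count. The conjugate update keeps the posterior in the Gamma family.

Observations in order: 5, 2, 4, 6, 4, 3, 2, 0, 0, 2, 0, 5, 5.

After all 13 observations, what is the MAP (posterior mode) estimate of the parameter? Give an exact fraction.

84/37

obs 1: x=5 → posterior Gamma(10, 13/2)
obs 2: x=2 → posterior Gamma(12, 15/2)
obs 3: x=4 → posterior Gamma(16, 17/2)
obs 4: x=6 → posterior Gamma(22, 19/2)
obs 5: x=4 → posterior Gamma(26, 21/2)
obs 6: x=3 → posterior Gamma(29, 23/2)
obs 7: x=2 → posterior Gamma(31, 25/2)
obs 8: x=0 → posterior Gamma(31, 27/2)
obs 9: x=0 → posterior Gamma(31, 29/2)
obs 10: x=2 → posterior Gamma(33, 31/2)
obs 11: x=0 → posterior Gamma(33, 33/2)
obs 12: x=5 → posterior Gamma(38, 35/2)
obs 13: x=5 → posterior Gamma(43, 37/2)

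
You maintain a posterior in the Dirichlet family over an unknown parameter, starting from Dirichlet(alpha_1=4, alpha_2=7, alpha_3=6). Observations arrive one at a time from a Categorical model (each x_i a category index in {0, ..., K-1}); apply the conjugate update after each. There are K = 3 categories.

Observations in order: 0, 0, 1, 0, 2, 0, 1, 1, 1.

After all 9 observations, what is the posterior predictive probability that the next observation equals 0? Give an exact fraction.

4/13

obs 1: x=0 → posterior Dirichlet(5, 7, 6)
obs 2: x=0 → posterior Dirichlet(6, 7, 6)
obs 3: x=1 → posterior Dirichlet(6, 8, 6)
obs 4: x=0 → posterior Dirichlet(7, 8, 6)
obs 5: x=2 → posterior Dirichlet(7, 8, 7)
obs 6: x=0 → posterior Dirichlet(8, 8, 7)
obs 7: x=1 → posterior Dirichlet(8, 9, 7)
obs 8: x=1 → posterior Dirichlet(8, 10, 7)
obs 9: x=1 → posterior Dirichlet(8, 11, 7)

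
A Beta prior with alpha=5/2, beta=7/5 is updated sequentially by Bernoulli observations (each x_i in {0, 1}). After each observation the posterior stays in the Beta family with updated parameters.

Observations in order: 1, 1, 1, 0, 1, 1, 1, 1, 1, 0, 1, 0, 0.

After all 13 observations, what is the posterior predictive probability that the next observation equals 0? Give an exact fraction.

54/169

obs 1: x=1 → posterior Beta(7/2, 7/5)
obs 2: x=1 → posterior Beta(9/2, 7/5)
obs 3: x=1 → posterior Beta(11/2, 7/5)
obs 4: x=0 → posterior Beta(11/2, 12/5)
obs 5: x=1 → posterior Beta(13/2, 12/5)
obs 6: x=1 → posterior Beta(15/2, 12/5)
obs 7: x=1 → posterior Beta(17/2, 12/5)
obs 8: x=1 → posterior Beta(19/2, 12/5)
obs 9: x=1 → posterior Beta(21/2, 12/5)
obs 10: x=0 → posterior Beta(21/2, 17/5)
obs 11: x=1 → posterior Beta(23/2, 17/5)
obs 12: x=0 → posterior Beta(23/2, 22/5)
obs 13: x=0 → posterior Beta(23/2, 27/5)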